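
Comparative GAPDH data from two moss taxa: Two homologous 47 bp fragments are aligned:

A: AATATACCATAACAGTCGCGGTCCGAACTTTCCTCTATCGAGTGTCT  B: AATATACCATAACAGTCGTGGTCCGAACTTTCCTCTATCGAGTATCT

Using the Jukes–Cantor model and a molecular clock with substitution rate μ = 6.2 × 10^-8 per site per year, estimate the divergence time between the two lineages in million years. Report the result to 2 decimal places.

The sequences differ at 2 of 47 sites (19, 44), so p = 2/47 ≈ 0.042553.
d = −(3/4) ln(1 − 4p/3) = −0.75 ln(1 − 0.056737) = −0.75 ln(0.943263)
  = −0.75 × (-0.058410) = 0.043808 substitutions/site.
Under a molecular clock d = 2μt, so t = d/(2μ) = 0.043808 / (2 × 6.2 × 10^-8) = 0.35 million years.

0.35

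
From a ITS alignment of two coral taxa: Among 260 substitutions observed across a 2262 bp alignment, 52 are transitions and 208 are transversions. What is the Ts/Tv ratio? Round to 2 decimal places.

R = 52/208 = 0.25.

0.25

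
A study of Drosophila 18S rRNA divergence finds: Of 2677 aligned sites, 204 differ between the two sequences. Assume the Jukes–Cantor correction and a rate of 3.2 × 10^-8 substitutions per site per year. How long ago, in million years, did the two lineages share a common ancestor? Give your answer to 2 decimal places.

p = 204/2677 ≈ 0.076205.
d = −(3/4) ln(1 − 4p/3) = −0.75 ln(1 − 0.101607) = −0.75 ln(0.898393)
  = −0.75 × (-0.107148) = 0.080361 substitutions/site.
Under a molecular clock d = 2μt, so t = d/(2μ) = 0.080361 / (2 × 3.2 × 10^-8) = 1.26 million years.

1.26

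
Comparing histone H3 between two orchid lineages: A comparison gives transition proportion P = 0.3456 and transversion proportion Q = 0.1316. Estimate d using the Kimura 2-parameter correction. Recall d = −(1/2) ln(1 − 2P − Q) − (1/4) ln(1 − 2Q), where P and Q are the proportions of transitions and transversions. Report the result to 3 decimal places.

Under the Kimura two-parameter model, d = −½ ln(1 − 2P − Q) − ¼ ln(1 − 2Q).
1 − 2P − Q = 0.1772, giving −½ ln(0.1772) = 0.865238.
1 − 2Q = 0.7368, giving −¼ ln(0.7368) = 0.076360.
d = 0.865238 + 0.076360 = 0.941598.

0.942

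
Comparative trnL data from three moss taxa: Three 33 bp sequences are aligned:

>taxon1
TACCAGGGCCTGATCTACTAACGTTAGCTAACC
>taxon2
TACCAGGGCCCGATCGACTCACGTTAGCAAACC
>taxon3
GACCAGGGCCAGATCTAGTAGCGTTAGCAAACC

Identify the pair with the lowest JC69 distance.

taxon1–taxon2: 4/33 differ, p = 0.121, d = 0.132.
taxon1–taxon3: 5/33 differ, p = 0.152, d = 0.169.
taxon2–taxon3: 6/33 differ, p = 0.182, d = 0.208.
The smallest distance is between taxon1 and taxon2.

taxon1 and taxon2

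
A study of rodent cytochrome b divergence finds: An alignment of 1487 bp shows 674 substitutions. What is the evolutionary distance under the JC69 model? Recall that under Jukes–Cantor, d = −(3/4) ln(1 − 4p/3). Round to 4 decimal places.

p = 674/1487 ≈ 0.453262.
d = −(3/4) ln(1 − 4p/3) = −0.75 ln(1 − 0.604349) = −0.75 ln(0.395651)
  = −0.75 × (-0.927223) = 0.695417 substitutions/site.

0.6954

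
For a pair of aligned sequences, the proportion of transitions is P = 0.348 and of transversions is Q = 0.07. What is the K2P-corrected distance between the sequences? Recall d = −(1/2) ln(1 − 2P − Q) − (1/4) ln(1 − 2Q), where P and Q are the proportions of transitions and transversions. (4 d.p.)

0.7639

Under the Kimura two-parameter model, d = −½ ln(1 − 2P − Q) − ¼ ln(1 − 2Q).
1 − 2P − Q = 0.234, giving −½ ln(0.234) = 0.726217.
1 − 2Q = 0.86, giving −¼ ln(0.86) = 0.037706.
d = 0.726217 + 0.037706 = 0.763923.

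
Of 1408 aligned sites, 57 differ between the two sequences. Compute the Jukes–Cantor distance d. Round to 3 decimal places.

0.042

p = 57/1408 ≈ 0.040483.
d = −(3/4) ln(1 − 4p/3) = −0.75 ln(1 − 0.053977) = −0.75 ln(0.946023)
  = −0.75 × (-0.055488) = 0.041616 substitutions/site.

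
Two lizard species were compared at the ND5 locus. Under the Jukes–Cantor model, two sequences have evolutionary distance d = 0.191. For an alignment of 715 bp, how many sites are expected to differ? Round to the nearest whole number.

121

Invert JC69: p = (3/4)(1 − e^(−4d/3)) = 0.75 × (1 − e^(-0.254667)) = 0.75 × (1 − 0.775175) = 0.168619.
Expected differing sites = pL ≈ 0.168619 × 715 = 120.562585 ≈ 121.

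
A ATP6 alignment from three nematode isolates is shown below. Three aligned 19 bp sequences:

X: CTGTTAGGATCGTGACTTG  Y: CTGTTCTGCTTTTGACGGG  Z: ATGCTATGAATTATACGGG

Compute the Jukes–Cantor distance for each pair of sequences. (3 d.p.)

d(X,Y) = 0.507, d(X,Z) = 0.907, d(Y,Z) = 0.507

X–Y: 7/19 sites differ → p ≈ 0.368421, d = −0.75 ln(1 − 0.491228) = 0.506816 ≈ 0.507.
X–Z: 10/19 sites differ → p ≈ 0.526316, d = −0.75 ln(1 − 0.701755) = 0.907380 ≈ 0.907.
Y–Z: 7/19 sites differ → p ≈ 0.368421, d = −0.75 ln(1 − 0.491228) = 0.506816 ≈ 0.507.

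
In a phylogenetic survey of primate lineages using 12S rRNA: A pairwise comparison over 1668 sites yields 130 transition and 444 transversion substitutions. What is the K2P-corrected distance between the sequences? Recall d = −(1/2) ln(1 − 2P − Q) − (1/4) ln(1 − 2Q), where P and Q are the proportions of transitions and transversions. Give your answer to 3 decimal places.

P = 130/1668 ≈ 0.077938 and Q = 444/1668 ≈ 0.266187.
Under the Kimura two-parameter model, d = −½ ln(1 − 2P − Q) − ¼ ln(1 − 2Q).
1 − 2P − Q = 0.577937, giving −½ ln(0.577937) = 0.274145.
1 − 2Q = 0.467626, giving −¼ ln(0.467626) = 0.190022.
d = 0.274145 + 0.190022 = 0.464167.

0.464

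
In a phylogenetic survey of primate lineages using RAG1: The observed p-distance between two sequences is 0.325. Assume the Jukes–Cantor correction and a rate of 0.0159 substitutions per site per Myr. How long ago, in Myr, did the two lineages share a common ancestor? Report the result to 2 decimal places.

d = −(3/4) ln(1 − 4p/3) = −0.75 ln(1 − 0.433333) = −0.75 ln(0.566667)
  = −0.75 × (-0.567983) = 0.425987 substitutions/site.
Under a molecular clock d = 2μt, so t = d/(2μ) = 0.425987 / (2 × 0.0159) = 13.40 Myr.

13.40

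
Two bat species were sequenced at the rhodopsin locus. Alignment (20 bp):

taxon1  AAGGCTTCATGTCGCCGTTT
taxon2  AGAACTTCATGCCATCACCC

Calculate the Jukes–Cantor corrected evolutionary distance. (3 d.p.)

The sequences differ at 10 of 20 sites (2, 3, 4, 12, 14, 15, 17, 18, 19, 20), so p = 10/20 = 0.5.
d = −(3/4) ln(1 − 4p/3) = −0.75 ln(1 − 0.666667) = −0.75 ln(0.333333)
  = −0.75 × (-1.098613) = 0.823960 substitutions/site.

0.824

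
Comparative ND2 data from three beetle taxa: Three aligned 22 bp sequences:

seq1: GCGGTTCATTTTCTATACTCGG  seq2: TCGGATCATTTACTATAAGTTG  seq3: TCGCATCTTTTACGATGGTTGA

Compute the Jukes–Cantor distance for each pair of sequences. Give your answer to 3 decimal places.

d(seq1,seq2) = 0.414, d(seq1,seq3) = 0.699, d(seq2,seq3) = 0.497

seq1–seq2: 7/22 sites differ → p ≈ 0.318182, d = −0.75 ln(1 − 0.424243) = 0.414052 ≈ 0.414.
seq1–seq3: 10/22 sites differ → p ≈ 0.454545, d = −0.75 ln(1 − 0.60606) = 0.698667 ≈ 0.699.
seq2–seq3: 8/22 sites differ → p ≈ 0.363636, d = −0.75 ln(1 − 0.484848) = 0.497470 ≈ 0.497.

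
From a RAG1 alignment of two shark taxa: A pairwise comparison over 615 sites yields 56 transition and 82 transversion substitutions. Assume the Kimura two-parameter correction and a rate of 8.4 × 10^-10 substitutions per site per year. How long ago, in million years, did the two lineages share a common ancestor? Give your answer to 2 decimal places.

P = 56/615 ≈ 0.091057 and Q = 82/615 ≈ 0.133333.
Under the Kimura two-parameter model, d = −½ ln(1 − 2P − Q) − ¼ ln(1 − 2Q).
1 − 2P − Q = 0.684553, giving −½ ln(0.684553) = 0.189495.
1 − 2Q = 0.733334, giving −¼ ln(0.733334) = 0.077539.
d = 0.189495 + 0.077539 = 0.267034.
Under a molecular clock d = 2μt, so t = d/(2μ) = 0.267034 / (2 × 8.4 × 10^-10) = 158.95 million years.

158.95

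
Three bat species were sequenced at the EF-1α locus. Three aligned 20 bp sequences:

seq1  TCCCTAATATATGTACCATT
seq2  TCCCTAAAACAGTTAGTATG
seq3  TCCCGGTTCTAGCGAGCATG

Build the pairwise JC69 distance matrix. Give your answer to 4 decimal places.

d(seq1,seq2) = 0.4715, d(seq1,seq3) = 0.6872, d(seq2,seq3) = 0.6872

seq1–seq2: 7/20 sites differ → p = 0.35, d = −0.75 ln(1 − 0.466667) = 0.471457 ≈ 0.4715.
seq1–seq3: 9/20 sites differ → p = 0.45, d = −0.75 ln(1 − 0.6) = 0.687218 ≈ 0.6872.
seq2–seq3: 9/20 sites differ → p = 0.45, d = −0.75 ln(1 − 0.6) = 0.687218 ≈ 0.6872.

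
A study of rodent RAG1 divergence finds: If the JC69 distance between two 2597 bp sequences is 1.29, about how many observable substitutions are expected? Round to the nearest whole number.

1599

Invert JC69: p = (3/4)(1 − e^(−4d/3)) = 0.75 × (1 − e^(-1.72)) = 0.75 × (1 − 0.179066) = 0.615701.
Expected differing sites = pL ≈ 0.615701 × 2597 = 1598.975497 ≈ 1599.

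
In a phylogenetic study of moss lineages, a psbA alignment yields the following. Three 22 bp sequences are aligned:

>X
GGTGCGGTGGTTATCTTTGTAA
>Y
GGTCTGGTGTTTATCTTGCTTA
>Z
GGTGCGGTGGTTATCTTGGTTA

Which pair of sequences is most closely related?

X–Y: 6/22 differ, p = 0.273, d = 0.339.
X–Z: 2/22 differ, p = 0.091, d = 0.097.
Y–Z: 4/22 differ, p = 0.182, d = 0.208.
The smallest distance is between X and Z.

X and Z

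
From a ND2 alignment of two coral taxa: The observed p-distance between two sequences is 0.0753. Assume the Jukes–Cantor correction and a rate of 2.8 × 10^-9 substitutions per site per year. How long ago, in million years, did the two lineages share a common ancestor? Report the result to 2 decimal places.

14.17

d = −(3/4) ln(1 − 4p/3) = −0.75 ln(1 − 0.1004) = −0.75 ln(0.8996)
  = −0.75 × (-0.105805) = 0.079354 substitutions/site.
Under a molecular clock d = 2μt, so t = d/(2μ) = 0.079354 / (2 × 2.8 × 10^-9) = 14.17 million years.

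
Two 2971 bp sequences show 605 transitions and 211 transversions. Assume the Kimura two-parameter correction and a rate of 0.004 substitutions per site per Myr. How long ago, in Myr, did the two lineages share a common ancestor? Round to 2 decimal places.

45.45

P = 605/2971 ≈ 0.203635 and Q = 211/2971 ≈ 0.07102.
Under the Kimura two-parameter model, d = −½ ln(1 − 2P − Q) − ¼ ln(1 − 2Q).
1 − 2P − Q = 0.52171, giving −½ ln(0.52171) = 0.325322.
1 − 2Q = 0.85796, giving −¼ ln(0.85796) = 0.038299.
d = 0.325322 + 0.038299 = 0.363621.
Under a molecular clock d = 2μt, so t = d/(2μ) = 0.363621 / (2 × 0.004) = 45.45 Myr.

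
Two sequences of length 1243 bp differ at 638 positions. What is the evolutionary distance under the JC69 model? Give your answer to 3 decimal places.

0.865

p = 638/1243 ≈ 0.513274.
d = −(3/4) ln(1 − 4p/3) = −0.75 ln(1 − 0.684365) = −0.75 ln(0.315635)
  = −0.75 × (-1.153169) = 0.864877 substitutions/site.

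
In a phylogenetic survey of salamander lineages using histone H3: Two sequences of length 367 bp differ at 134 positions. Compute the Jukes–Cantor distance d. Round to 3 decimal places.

p = 134/367 ≈ 0.365123.
d = −(3/4) ln(1 − 4p/3) = −0.75 ln(1 − 0.486831) = −0.75 ln(0.513169)
  = −0.75 × (-0.667150) = 0.500363 substitutions/site.

0.500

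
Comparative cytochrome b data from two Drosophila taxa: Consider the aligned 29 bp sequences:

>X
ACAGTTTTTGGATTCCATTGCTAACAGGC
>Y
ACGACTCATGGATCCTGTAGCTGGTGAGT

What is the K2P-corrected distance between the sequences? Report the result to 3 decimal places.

1.721

Of 29 sites, 13 differences are transitions and 2 are transversions, so P = 13/29 ≈ 0.448276 and Q = 2/29 ≈ 0.068966.
Under the Kimura two-parameter model, d = −½ ln(1 − 2P − Q) − ¼ ln(1 − 2Q).
1 − 2P − Q = 0.034482, giving −½ ln(0.034482) = 1.683659.
1 − 2Q = 0.862068, giving −¼ ln(0.862068) = 0.037105.
d = 1.683659 + 0.037105 = 1.720764.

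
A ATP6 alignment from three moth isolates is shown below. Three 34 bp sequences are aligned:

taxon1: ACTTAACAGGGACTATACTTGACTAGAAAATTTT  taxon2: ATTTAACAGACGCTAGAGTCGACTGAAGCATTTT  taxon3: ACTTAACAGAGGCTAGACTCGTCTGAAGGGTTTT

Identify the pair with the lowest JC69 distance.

taxon2 and taxon3

taxon1–taxon2: 11/34 differ, p = 0.324, d = 0.423.
taxon1–taxon3: 10/34 differ, p = 0.294, d = 0.373.
taxon2–taxon3: 6/34 differ, p = 0.176, d = 0.201.
The smallest distance is between taxon2 and taxon3.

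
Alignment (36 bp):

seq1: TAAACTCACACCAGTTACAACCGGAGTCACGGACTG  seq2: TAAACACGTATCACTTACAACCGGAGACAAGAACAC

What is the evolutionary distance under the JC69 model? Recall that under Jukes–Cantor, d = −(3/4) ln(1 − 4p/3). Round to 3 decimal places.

0.347

The sequences differ at 10 of 36 sites (6, 8, 9, 11, 14, 27, 30, 32, 35, 36), so p = 10/36 ≈ 0.277778.
d = −(3/4) ln(1 − 4p/3) = −0.75 ln(1 − 0.370371) = −0.75 ln(0.629629)
  = −0.75 × (-0.462625) = 0.346969 substitutions/site.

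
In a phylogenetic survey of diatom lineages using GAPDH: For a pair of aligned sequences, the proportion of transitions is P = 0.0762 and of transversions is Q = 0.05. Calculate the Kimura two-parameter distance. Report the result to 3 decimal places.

Under the Kimura two-parameter model, d = −½ ln(1 − 2P − Q) − ¼ ln(1 − 2Q).
1 − 2P − Q = 0.7976, giving −½ ln(0.7976) = 0.113074.
1 − 2Q = 0.9, giving −¼ ln(0.9) = 0.026340.
d = 0.113074 + 0.026340 = 0.139414.

0.139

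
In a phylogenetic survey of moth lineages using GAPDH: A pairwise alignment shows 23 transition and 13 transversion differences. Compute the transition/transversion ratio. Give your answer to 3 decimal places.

1.769

R = 23/13 = 1.769230… ≈ 1.769 (to 3 d.p.).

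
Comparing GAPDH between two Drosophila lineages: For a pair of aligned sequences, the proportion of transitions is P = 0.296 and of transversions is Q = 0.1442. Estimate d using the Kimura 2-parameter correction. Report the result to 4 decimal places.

0.7513

Under the Kimura two-parameter model, d = −½ ln(1 − 2P − Q) − ¼ ln(1 − 2Q).
1 − 2P − Q = 0.2638, giving −½ ln(0.2638) = 0.666282.
1 − 2Q = 0.7116, giving −¼ ln(0.7116) = 0.085060.
d = 0.666282 + 0.085060 = 0.751342.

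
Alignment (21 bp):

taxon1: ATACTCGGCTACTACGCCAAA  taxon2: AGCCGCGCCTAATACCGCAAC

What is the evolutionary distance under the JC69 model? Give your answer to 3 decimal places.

0.532

The sequences differ at 8 of 21 sites (2, 3, 5, 8, 12, 16, 17, 21), so p = 8/21 ≈ 0.380952.
d = −(3/4) ln(1 − 4p/3) = −0.75 ln(1 − 0.507936) = −0.75 ln(0.492064)
  = −0.75 × (-0.709146) = 0.531860 substitutions/site.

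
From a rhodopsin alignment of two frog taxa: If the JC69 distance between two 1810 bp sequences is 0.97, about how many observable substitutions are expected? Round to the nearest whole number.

Invert JC69: p = (3/4)(1 − e^(−4d/3)) = 0.75 × (1 − e^(-1.293333)) = 0.75 × (1 − 0.274355) = 0.544234.
Expected differing sites = pL ≈ 0.544234 × 1810 = 985.06354 ≈ 985.

985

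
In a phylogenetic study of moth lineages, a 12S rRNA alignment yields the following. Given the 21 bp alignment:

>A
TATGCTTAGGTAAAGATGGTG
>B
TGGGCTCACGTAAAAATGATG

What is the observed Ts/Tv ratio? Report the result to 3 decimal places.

Transitions are A↔G and C↔T; transversions are all other mismatches.
Transitions: 4. Transversions: 2.
R = 4/2 = 2.000.

2.000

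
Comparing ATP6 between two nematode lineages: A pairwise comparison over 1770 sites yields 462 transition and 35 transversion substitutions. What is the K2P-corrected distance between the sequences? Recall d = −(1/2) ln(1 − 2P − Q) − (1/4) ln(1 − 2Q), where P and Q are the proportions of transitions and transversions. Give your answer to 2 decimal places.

0.40

P = 462/1770 ≈ 0.261017 and Q = 35/1770 ≈ 0.019774.
Under the Kimura two-parameter model, d = −½ ln(1 − 2P − Q) − ¼ ln(1 − 2Q).
1 − 2P − Q = 0.458192, giving −½ ln(0.458192) = 0.390233.
1 − 2Q = 0.960452, giving −¼ ln(0.960452) = 0.010088.
d = 0.390233 + 0.010088 = 0.400321.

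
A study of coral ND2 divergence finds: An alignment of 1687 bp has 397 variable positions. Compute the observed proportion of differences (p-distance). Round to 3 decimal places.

0.235

p = 397/1687 = 0.235328… ≈ 0.235 (to 3 d.p.).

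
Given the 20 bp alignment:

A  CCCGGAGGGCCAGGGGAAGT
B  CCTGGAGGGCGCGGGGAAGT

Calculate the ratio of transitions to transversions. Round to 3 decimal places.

Transitions are A↔G and C↔T; transversions are all other mismatches.
Transitions: 1. Transversions: 2.
R = 1/2 = 0.500.

0.500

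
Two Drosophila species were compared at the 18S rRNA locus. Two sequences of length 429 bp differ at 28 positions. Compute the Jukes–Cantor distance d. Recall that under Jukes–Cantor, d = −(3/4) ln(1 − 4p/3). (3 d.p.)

p = 28/429 ≈ 0.065268.
d = −(3/4) ln(1 − 4p/3) = −0.75 ln(1 − 0.087024) = −0.75 ln(0.912976)
  = −0.75 × (-0.091046) = 0.068285 substitutions/site.

0.068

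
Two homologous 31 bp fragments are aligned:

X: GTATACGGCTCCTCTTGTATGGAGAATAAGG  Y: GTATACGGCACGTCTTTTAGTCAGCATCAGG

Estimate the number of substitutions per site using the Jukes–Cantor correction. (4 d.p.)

0.3163

The sequences differ at 8 of 31 sites (10, 12, 17, 20, 21, 22, 25, 28), so p = 8/31 ≈ 0.258065.
d = −(3/4) ln(1 − 4p/3) = −0.75 ln(1 − 0.344087) = −0.75 ln(0.655913)
  = −0.75 × (-0.421727) = 0.316295 substitutions/site.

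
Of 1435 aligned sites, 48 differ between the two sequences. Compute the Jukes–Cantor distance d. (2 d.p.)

p = 48/1435 ≈ 0.033449.
d = −(3/4) ln(1 − 4p/3) = −0.75 ln(1 − 0.044599) = −0.75 ln(0.955401)
  = −0.75 × (-0.045624) = 0.034218 substitutions/site.

0.03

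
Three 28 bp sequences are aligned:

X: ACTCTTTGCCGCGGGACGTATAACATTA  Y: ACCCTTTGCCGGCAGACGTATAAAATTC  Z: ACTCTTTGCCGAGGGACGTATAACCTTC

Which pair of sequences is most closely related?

X and Z

X–Y: 6/28 differ, p = 0.214, d = 0.252.
X–Z: 3/28 differ, p = 0.107, d = 0.116.
Y–Z: 6/28 differ, p = 0.214, d = 0.252.
The smallest distance is between X and Z.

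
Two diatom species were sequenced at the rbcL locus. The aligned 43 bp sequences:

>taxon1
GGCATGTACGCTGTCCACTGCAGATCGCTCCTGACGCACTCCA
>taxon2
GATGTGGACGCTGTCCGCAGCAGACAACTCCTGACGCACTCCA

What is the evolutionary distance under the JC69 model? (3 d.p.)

The sequences differ at 9 of 43 sites (2, 3, 4, 7, 17, 19, 25, 26, 27), so p = 9/43 ≈ 0.209302.
d = −(3/4) ln(1 − 4p/3) = −0.75 ln(1 − 0.279069) = −0.75 ln(0.720931)
  = −0.75 × (-0.327212) = 0.245409 substitutions/site.

0.245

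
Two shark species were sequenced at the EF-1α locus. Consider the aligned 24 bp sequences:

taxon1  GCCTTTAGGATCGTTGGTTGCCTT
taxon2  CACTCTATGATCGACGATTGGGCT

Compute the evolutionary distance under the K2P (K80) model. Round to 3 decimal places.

0.611

Of 24 sites, 4 differences are transitions and 6 are transversions, so P = 4/24 ≈ 0.166667 and Q = 6/24 = 0.25.
Under the Kimura two-parameter model, d = −½ ln(1 − 2P − Q) − ¼ ln(1 − 2Q).
1 − 2P − Q = 0.416666, giving −½ ln(0.416666) = 0.437735.
1 − 2Q = 0.5, giving −¼ ln(0.5) = 0.173287.
d = 0.437735 + 0.173287 = 0.611022.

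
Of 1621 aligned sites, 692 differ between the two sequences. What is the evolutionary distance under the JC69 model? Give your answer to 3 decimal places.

p = 692/1621 ≈ 0.426897.
d = −(3/4) ln(1 − 4p/3) = −0.75 ln(1 − 0.569196) = −0.75 ln(0.430804)
  = −0.75 × (-0.842102) = 0.631577 substitutions/site.

0.632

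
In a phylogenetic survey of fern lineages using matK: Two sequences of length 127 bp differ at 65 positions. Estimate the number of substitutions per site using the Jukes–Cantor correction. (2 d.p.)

0.86

p = 65/127 ≈ 0.511811.
d = −(3/4) ln(1 − 4p/3) = −0.75 ln(1 − 0.682415) = −0.75 ln(0.317585)
  = −0.75 × (-1.147010) = 0.860258 substitutions/site.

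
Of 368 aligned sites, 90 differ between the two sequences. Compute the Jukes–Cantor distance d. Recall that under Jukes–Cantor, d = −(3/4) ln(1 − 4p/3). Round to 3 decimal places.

0.296

p = 90/368 ≈ 0.244565.
d = −(3/4) ln(1 − 4p/3) = −0.75 ln(1 − 0.326087) = −0.75 ln(0.673913)
  = −0.75 × (-0.394654) = 0.295991 substitutions/site.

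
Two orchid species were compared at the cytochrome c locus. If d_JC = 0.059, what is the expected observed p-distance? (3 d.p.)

0.057

p = (3/4)(1 − e^(−4d/3)) = 0.75 × (1 − e^(-0.078667)) = 0.75 × (1 − 0.924348) = 0.056739.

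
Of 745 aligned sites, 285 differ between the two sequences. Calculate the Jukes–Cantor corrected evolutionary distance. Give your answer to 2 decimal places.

p = 285/745 ≈ 0.38255.
d = −(3/4) ln(1 − 4p/3) = −0.75 ln(1 − 0.510067) = −0.75 ln(0.489933)
  = −0.75 × (-0.713487) = 0.535115 substitutions/site.

0.54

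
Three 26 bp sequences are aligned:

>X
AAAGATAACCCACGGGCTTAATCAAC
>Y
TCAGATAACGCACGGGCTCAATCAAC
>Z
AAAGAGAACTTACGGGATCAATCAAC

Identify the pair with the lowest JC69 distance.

X and Y

X–Y: 4/26 differ, p = 0.154, d = 0.172.
X–Z: 5/26 differ, p = 0.192, d = 0.222.
Y–Z: 6/26 differ, p = 0.231, d = 0.276.
The smallest distance is between X and Y.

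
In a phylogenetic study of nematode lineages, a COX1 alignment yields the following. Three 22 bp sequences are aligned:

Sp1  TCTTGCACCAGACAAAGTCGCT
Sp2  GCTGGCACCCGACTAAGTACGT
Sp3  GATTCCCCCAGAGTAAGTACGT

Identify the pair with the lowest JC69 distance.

Sp1–Sp2: 7/22 differ, p = 0.318, d = 0.414.
Sp1–Sp3: 9/22 differ, p = 0.409, d = 0.591.
Sp2–Sp3: 6/22 differ, p = 0.273, d = 0.339.
The smallest distance is between Sp2 and Sp3.

Sp2 and Sp3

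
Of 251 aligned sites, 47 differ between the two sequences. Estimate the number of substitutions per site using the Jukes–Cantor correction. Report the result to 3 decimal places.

0.215

p = 47/251 ≈ 0.187251.
d = −(3/4) ln(1 − 4p/3) = −0.75 ln(1 − 0.249668) = −0.75 ln(0.750332)
  = −0.75 × (-0.287240) = 0.215430 substitutions/site.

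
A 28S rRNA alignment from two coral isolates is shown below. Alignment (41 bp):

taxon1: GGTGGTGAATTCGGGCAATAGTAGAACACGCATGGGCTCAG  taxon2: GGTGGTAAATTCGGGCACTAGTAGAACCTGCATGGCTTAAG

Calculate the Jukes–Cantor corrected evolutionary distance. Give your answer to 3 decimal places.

The sequences differ at 7 of 41 sites (7, 18, 28, 29, 36, 37, 39), so p = 7/41 ≈ 0.170732.
d = −(3/4) ln(1 − 4p/3) = −0.75 ln(1 − 0.227643) = −0.75 ln(0.772357)
  = −0.75 × (-0.258308) = 0.193731 substitutions/site.

0.194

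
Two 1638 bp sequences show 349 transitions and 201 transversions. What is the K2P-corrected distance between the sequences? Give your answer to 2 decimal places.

P = 349/1638 ≈ 0.213065 and Q = 201/1638 ≈ 0.122711.
Under the Kimura two-parameter model, d = −½ ln(1 − 2P − Q) − ¼ ln(1 − 2Q).
1 − 2P − Q = 0.451159, giving −½ ln(0.451159) = 0.397968.
1 − 2Q = 0.754578, giving −¼ ln(0.754578) = 0.070399.
d = 0.397968 + 0.070399 = 0.468367.

0.47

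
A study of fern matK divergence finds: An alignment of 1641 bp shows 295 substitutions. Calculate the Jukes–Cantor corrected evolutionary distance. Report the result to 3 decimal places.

0.206

p = 295/1641 ≈ 0.179768.
d = −(3/4) ln(1 − 4p/3) = −0.75 ln(1 − 0.239691) = −0.75 ln(0.760309)
  = −0.75 × (-0.274030) = 0.205523 substitutions/site.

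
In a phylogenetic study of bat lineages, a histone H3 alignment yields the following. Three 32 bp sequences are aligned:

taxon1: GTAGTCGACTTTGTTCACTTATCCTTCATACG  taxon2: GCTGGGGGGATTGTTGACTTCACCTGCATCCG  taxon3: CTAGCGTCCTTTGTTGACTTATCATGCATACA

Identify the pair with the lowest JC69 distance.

taxon1 and taxon3

taxon1–taxon2: 12/32 differ, p = 0.375, d = 0.520.
taxon1–taxon3: 9/32 differ, p = 0.281, d = 0.353.
taxon2–taxon3: 13/32 differ, p = 0.406, d = 0.585.
The smallest distance is between taxon1 and taxon3.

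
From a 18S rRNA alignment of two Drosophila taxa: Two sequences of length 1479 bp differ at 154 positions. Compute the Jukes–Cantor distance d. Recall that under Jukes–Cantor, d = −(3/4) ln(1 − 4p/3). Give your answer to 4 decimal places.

p = 154/1479 ≈ 0.104124.
d = −(3/4) ln(1 − 4p/3) = −0.75 ln(1 − 0.138832) = −0.75 ln(0.861168)
  = −0.75 × (-0.149466) = 0.112100 substitutions/site.

0.1121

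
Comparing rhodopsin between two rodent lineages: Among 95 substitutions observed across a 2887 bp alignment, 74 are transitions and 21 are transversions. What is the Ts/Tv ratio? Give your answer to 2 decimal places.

3.52

R = 74/21 = 3.523809… ≈ 3.52 (to 2 d.p.).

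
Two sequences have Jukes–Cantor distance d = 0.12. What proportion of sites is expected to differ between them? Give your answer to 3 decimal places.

p = (3/4)(1 − e^(−4d/3)) = 0.75 × (1 − e^(-0.16)) = 0.75 × (1 − 0.852144) = 0.110892.

0.111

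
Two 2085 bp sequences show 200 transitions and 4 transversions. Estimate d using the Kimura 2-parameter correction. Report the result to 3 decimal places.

P = 200/2085 ≈ 0.095923 and Q = 4/2085 ≈ 0.001918.
Under the Kimura two-parameter model, d = −½ ln(1 − 2P − Q) − ¼ ln(1 − 2Q).
1 − 2P − Q = 0.806236, giving −½ ln(0.806236) = 0.107689.
1 − 2Q = 0.996164, giving −¼ ln(0.996164) = 0.000961.
d = 0.107689 + 0.000961 = 0.108650.

0.109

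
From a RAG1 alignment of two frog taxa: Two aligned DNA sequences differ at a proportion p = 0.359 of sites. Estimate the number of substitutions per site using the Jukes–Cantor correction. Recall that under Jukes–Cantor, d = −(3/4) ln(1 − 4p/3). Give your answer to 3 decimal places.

d = −(3/4) ln(1 − 4p/3) = −0.75 ln(1 − 0.478667) = −0.75 ln(0.521333)
  = −0.75 × (-0.651366) = 0.488525 substitutions/site.

0.489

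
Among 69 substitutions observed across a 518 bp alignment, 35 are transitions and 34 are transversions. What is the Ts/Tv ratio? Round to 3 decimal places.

1.029

R = 35/34 = 1.029411… ≈ 1.029 (to 3 d.p.).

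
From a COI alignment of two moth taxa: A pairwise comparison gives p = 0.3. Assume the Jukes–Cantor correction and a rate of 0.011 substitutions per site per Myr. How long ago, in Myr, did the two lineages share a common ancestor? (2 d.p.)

17.41

d = −(3/4) ln(1 − 4p/3) = −0.75 ln(1 − 0.4) = −0.75 ln(0.6)
  = −0.75 × (-0.510826) = 0.383120 substitutions/site.
Under a molecular clock d = 2μt, so t = d/(2μ) = 0.383120 / (2 × 0.011) = 17.41 Myr.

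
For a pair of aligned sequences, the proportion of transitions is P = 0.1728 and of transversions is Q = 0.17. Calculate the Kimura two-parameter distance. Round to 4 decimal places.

0.4663

Under the Kimura two-parameter model, d = −½ ln(1 − 2P − Q) − ¼ ln(1 − 2Q).
1 − 2P − Q = 0.4844, giving −½ ln(0.4844) = 0.362422.
1 − 2Q = 0.66, giving −¼ ln(0.66) = 0.103879.
d = 0.362422 + 0.103879 = 0.466301.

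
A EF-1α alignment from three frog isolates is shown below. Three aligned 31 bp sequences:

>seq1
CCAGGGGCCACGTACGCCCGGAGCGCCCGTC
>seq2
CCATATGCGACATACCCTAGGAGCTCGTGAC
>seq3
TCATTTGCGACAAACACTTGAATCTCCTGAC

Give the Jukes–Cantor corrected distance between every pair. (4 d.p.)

d(seq1,seq2) = 0.5445, d(seq1,seq3) = 0.7771, d(seq2,seq3) = 0.3163

seq1–seq2: 12/31 sites differ → p ≈ 0.387097, d = −0.75 ln(1 − 0.516129) = 0.544453 ≈ 0.5445.
seq1–seq3: 15/31 sites differ → p ≈ 0.483871, d = −0.75 ln(1 − 0.645161) = 0.777068 ≈ 0.7771.
seq2–seq3: 8/31 sites differ → p ≈ 0.258065, d = −0.75 ln(1 − 0.344087) = 0.316295 ≈ 0.3163.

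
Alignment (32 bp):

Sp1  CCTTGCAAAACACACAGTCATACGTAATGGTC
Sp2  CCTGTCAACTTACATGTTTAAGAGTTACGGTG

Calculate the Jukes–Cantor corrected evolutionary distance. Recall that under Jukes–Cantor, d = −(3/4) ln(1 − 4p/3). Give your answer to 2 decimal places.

0.74

The sequences differ at 15 of 32 sites, so p = 15/32 = 0.46875.
d = −(3/4) ln(1 − 4p/3) = −0.75 ln(1 − 0.625) = −0.75 ln(0.375)
  = −0.75 × (-0.980829) = 0.735622 substitutions/site.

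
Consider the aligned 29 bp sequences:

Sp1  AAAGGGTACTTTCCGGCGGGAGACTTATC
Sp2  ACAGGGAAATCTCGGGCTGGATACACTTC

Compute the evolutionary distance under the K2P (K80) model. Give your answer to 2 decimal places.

Of 29 sites, 2 differences are transitions and 8 are transversions, so P = 2/29 ≈ 0.068966 and Q = 8/29 ≈ 0.275862.
Under the Kimura two-parameter model, d = −½ ln(1 − 2P − Q) − ¼ ln(1 − 2Q).
1 − 2P − Q = 0.586206, giving −½ ln(0.586206) = 0.267042.
1 − 2Q = 0.448276, giving −¼ ln(0.448276) = 0.200587.
d = 0.267042 + 0.200587 = 0.467629.

0.47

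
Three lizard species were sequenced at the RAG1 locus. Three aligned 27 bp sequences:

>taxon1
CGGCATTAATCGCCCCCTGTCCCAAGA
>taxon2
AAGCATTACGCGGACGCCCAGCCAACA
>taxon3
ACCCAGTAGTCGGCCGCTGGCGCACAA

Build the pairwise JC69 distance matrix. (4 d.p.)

d(taxon1,taxon2) = 0.6735, d(taxon1,taxon3) = 0.5876, d(taxon2,taxon3) = 0.7704

taxon1–taxon2: 12/27 sites differ → p ≈ 0.444444, d = −0.75 ln(1 − 0.592592) = 0.673455 ≈ 0.6735.
taxon1–taxon3: 11/27 sites differ → p ≈ 0.407407, d = −0.75 ln(1 − 0.543209) = 0.587647 ≈ 0.5876.
taxon2–taxon3: 13/27 sites differ → p ≈ 0.481481, d = −0.75 ln(1 − 0.641975) = 0.770364 ≈ 0.7704.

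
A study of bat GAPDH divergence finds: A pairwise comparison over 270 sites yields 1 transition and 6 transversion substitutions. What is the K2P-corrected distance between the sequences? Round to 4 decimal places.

P = 1/270 ≈ 0.003704 and Q = 6/270 ≈ 0.022222.
Under the Kimura two-parameter model, d = −½ ln(1 − 2P − Q) − ¼ ln(1 − 2Q).
1 − 2P − Q = 0.97037, giving −½ ln(0.97037) = 0.015039.
1 − 2Q = 0.955556, giving −¼ ln(0.955556) = 0.011365.
d = 0.015039 + 0.011365 = 0.026404.

0.0264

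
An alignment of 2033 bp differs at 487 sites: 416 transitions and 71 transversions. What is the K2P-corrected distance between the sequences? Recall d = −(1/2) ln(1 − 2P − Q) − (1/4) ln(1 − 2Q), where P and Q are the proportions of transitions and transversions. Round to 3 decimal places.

P = 416/2033 ≈ 0.204624 and Q = 71/2033 ≈ 0.034924.
Under the Kimura two-parameter model, d = −½ ln(1 − 2P − Q) − ¼ ln(1 − 2Q).
1 − 2P − Q = 0.555828, giving −½ ln(0.555828) = 0.293648.
1 − 2Q = 0.930152, giving −¼ ln(0.930152) = 0.018102.
d = 0.293648 + 0.018102 = 0.311750.

0.312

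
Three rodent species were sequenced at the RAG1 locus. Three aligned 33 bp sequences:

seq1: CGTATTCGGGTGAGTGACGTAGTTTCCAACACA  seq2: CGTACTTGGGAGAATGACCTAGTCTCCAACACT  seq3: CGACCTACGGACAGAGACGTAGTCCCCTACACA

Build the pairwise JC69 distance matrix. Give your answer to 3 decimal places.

d(seq1,seq2) = 0.249, d(seq1,seq3) = 0.441, d(seq2,seq3) = 0.441

seq1–seq2: 7/33 sites differ → p ≈ 0.212121, d = −0.75 ln(1 − 0.282828) = 0.249330 ≈ 0.249.
seq1–seq3: 11/33 sites differ → p ≈ 0.333333, d = −0.75 ln(1 − 0.444444) = 0.440839 ≈ 0.441.
seq2–seq3: 11/33 sites differ → p ≈ 0.333333, d = −0.75 ln(1 − 0.444444) = 0.440839 ≈ 0.441.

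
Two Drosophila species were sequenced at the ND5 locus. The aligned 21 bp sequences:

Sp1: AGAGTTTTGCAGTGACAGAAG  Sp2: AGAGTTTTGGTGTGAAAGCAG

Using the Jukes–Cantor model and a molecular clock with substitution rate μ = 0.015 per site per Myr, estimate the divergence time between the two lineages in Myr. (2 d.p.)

The sequences differ at 4 of 21 sites (10, 11, 16, 19), so p = 4/21 ≈ 0.190476.
d = −(3/4) ln(1 − 4p/3) = −0.75 ln(1 − 0.253968) = −0.75 ln(0.746032)
  = −0.75 × (-0.292987) = 0.219740 substitutions/site.
Under a molecular clock d = 2μt, so t = d/(2μ) = 0.219740 / (2 × 0.015) = 7.32 Myr.

7.32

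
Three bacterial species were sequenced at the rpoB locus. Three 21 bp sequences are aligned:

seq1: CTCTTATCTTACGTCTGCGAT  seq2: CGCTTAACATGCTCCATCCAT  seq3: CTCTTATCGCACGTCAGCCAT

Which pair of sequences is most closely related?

seq1 and seq3

seq1–seq2: 9/21 differ, p = 0.429, d = 0.635.
seq1–seq3: 4/21 differ, p = 0.190, d = 0.220.
seq2–seq3: 8/21 differ, p = 0.381, d = 0.532.
The smallest distance is between seq1 and seq3.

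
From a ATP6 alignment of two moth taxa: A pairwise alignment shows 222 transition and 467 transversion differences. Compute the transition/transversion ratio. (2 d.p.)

0.48

R = 222/467 = 0.475374… ≈ 0.48 (to 2 d.p.).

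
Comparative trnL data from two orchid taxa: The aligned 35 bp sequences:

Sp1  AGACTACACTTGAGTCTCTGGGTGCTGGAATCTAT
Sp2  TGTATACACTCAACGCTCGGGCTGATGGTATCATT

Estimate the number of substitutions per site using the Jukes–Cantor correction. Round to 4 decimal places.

0.5128

The sequences differ at 13 of 35 sites, so p = 13/35 ≈ 0.371429.
d = −(3/4) ln(1 − 4p/3) = −0.75 ln(1 − 0.495239) = −0.75 ln(0.504761)
  = −0.75 × (-0.683670) = 0.512753 substitutions/site.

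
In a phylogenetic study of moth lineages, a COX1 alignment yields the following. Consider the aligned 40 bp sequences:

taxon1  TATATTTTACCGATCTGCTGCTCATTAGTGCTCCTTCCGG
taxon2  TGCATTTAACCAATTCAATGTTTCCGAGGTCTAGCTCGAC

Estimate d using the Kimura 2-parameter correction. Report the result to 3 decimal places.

0.978

Of 40 sites, 11 differences are transitions and 10 are transversions, so P = 11/40 = 0.275 and Q = 10/40 = 0.25.
Under the Kimura two-parameter model, d = −½ ln(1 − 2P − Q) − ¼ ln(1 − 2Q).
1 − 2P − Q = 0.2, giving −½ ln(0.2) = 0.804719.
1 − 2Q = 0.5, giving −¼ ln(0.5) = 0.173287.
d = 0.804719 + 0.173287 = 0.978006.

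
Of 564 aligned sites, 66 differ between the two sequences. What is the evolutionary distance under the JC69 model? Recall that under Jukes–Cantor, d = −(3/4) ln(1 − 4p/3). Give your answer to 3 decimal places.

0.127

p = 66/564 ≈ 0.117021.
d = −(3/4) ln(1 − 4p/3) = −0.75 ln(1 − 0.156028) = −0.75 ln(0.843972)
  = −0.75 × (-0.169636) = 0.127227 substitutions/site.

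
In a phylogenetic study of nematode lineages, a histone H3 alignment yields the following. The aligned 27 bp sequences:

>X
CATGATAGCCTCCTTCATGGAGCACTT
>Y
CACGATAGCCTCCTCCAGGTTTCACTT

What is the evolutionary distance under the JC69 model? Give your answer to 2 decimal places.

0.26

The sequences differ at 6 of 27 sites (3, 15, 18, 20, 21, 22), so p = 6/27 ≈ 0.222222.
d = −(3/4) ln(1 − 4p/3) = −0.75 ln(1 − 0.296296) = −0.75 ln(0.703704)
  = −0.75 × (-0.351397) = 0.263548 substitutions/site.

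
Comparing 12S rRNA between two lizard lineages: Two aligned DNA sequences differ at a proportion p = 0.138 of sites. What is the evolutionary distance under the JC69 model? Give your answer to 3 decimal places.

0.153

d = −(3/4) ln(1 − 4p/3) = −0.75 ln(1 − 0.184) = −0.75 ln(0.816)
  = −0.75 × (-0.203341) = 0.152506 substitutions/site.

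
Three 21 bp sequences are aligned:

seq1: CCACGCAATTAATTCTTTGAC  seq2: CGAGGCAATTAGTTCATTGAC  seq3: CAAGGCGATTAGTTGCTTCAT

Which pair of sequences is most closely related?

seq1–seq2: 4/21 differ, p = 0.190, d = 0.220.
seq1–seq3: 8/21 differ, p = 0.381, d = 0.532.
seq2–seq3: 6/21 differ, p = 0.286, d = 0.360.
The smallest distance is between seq1 and seq2.

seq1 and seq2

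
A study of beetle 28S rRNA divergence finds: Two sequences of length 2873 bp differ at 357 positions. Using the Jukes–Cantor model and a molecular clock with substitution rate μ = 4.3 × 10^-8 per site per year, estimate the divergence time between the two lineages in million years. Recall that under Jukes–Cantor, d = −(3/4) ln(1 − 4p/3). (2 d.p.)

p = 357/2873 ≈ 0.12426.
d = −(3/4) ln(1 − 4p/3) = −0.75 ln(1 − 0.16568) = −0.75 ln(0.83432)
  = −0.75 × (-0.181138) = 0.135854 substitutions/site.
Under a molecular clock d = 2μt, so t = d/(2μ) = 0.135854 / (2 × 4.3 × 10^-8) = 1.58 million years.

1.58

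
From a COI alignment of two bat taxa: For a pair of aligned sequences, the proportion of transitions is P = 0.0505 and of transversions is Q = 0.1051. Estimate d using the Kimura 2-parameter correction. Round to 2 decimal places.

0.17

Under the Kimura two-parameter model, d = −½ ln(1 − 2P − Q) − ¼ ln(1 − 2Q).
1 − 2P − Q = 0.7939, giving −½ ln(0.7939) = 0.115399.
1 − 2Q = 0.7898, giving −¼ ln(0.7898) = 0.058994.
d = 0.115399 + 0.058994 = 0.174393.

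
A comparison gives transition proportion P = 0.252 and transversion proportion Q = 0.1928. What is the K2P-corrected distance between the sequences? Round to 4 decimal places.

0.7185

Under the Kimura two-parameter model, d = −½ ln(1 − 2P − Q) − ¼ ln(1 − 2Q).
1 − 2P − Q = 0.3032, giving −½ ln(0.3032) = 0.596681.
1 − 2Q = 0.6144, giving −¼ ln(0.6144) = 0.121777.
d = 0.596681 + 0.121777 = 0.718458.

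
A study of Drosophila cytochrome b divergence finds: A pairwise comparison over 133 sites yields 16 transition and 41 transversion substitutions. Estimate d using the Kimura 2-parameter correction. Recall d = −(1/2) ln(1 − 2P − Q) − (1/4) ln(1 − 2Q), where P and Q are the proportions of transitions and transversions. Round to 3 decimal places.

0.638

P = 16/133 ≈ 0.120301 and Q = 41/133 ≈ 0.308271.
Under the Kimura two-parameter model, d = −½ ln(1 − 2P − Q) − ¼ ln(1 − 2Q).
1 − 2P − Q = 0.451127, giving −½ ln(0.451127) = 0.398003.
1 − 2Q = 0.383458, giving −¼ ln(0.383458) = 0.239631.
d = 0.398003 + 0.239631 = 0.637634.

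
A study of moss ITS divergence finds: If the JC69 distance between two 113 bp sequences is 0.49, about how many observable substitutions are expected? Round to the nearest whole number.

41

Invert JC69: p = (3/4)(1 − e^(−4d/3)) = 0.75 × (1 − e^(-0.653333)) = 0.75 × (1 − 0.520309) = 0.359768.
Expected differing sites = pL ≈ 0.359768 × 113 = 40.653784 ≈ 41.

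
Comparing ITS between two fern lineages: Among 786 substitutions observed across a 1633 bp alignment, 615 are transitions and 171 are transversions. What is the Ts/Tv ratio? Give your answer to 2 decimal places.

R = 615/171 = 3.596491… ≈ 3.60 (to 2 d.p.).

3.60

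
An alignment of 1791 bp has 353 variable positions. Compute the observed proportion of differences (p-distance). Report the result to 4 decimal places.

0.1971

p = 353/1791 = 0.197096… ≈ 0.1971 (to 4 d.p.).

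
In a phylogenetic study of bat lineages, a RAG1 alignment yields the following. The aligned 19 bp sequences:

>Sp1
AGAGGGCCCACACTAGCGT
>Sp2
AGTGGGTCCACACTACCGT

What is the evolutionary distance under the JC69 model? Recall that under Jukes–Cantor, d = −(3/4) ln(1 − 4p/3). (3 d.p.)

0.177

The sequences differ at 3 of 19 sites (3, 7, 16), so p = 3/19 ≈ 0.157895.
d = −(3/4) ln(1 − 4p/3) = −0.75 ln(1 − 0.210527) = −0.75 ln(0.789473)
  = −0.75 × (-0.236390) = 0.177293 substitutions/site.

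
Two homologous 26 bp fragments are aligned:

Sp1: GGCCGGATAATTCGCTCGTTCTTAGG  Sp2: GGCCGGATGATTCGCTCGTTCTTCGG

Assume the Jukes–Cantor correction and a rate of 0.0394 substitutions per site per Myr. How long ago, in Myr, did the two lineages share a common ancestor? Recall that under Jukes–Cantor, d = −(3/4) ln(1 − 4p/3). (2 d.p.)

1.03

The sequences differ at 2 of 26 sites (9, 24), so p = 2/26 ≈ 0.076923.
d = −(3/4) ln(1 − 4p/3) = −0.75 ln(1 − 0.102564) = −0.75 ln(0.897436)
  = −0.75 × (-0.108213) = 0.081160 substitutions/site.
Under a molecular clock d = 2μt, so t = d/(2μ) = 0.081160 / (2 × 0.0394) = 1.03 Myr.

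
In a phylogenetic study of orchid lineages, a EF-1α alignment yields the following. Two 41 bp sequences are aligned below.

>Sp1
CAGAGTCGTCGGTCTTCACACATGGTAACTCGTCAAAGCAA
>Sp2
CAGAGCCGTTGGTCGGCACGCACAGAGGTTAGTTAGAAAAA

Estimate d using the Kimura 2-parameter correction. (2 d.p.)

0.61

Of 41 sites, 11 differences are transitions and 5 are transversions, so P = 11/41 ≈ 0.268293 and Q = 5/41 ≈ 0.121951.
Under the Kimura two-parameter model, d = −½ ln(1 − 2P − Q) − ¼ ln(1 − 2Q).
1 − 2P − Q = 0.341463, giving −½ ln(0.341463) = 0.537258.
1 − 2Q = 0.756098, giving −¼ ln(0.756098) = 0.069896.
d = 0.537258 + 0.069896 = 0.607154.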